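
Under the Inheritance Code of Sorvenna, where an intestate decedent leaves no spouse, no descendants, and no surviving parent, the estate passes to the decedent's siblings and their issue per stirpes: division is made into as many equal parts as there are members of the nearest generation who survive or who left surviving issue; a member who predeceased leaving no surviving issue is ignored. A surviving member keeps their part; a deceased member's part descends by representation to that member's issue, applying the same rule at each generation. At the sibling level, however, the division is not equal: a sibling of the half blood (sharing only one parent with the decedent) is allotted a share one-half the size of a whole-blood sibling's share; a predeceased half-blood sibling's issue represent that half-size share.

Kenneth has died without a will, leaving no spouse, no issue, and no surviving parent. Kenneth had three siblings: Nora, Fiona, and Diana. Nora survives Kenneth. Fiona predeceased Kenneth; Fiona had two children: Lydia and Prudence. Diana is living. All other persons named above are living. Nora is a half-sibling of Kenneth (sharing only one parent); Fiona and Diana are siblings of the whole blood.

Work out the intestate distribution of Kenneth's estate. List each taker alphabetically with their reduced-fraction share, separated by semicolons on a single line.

Diana 2/5; Lydia 1/5; Nora 1/5; Prudence 1/5

No spouse, descendants, or parent survives, so the estate passes to Kenneth's siblings per stirpes.
Half-blood siblings count for one-half the weight of whole-blood siblings at the initial division.
Dividing 1 in proportion to weights (total weight 5/2): Nora (weight 1/2) → 1/5; Fiona (weight 1) → 2/5; Diana (weight 1) → 2/5.
Nora is living and takes 1/5.
Fiona predeceased; the 2/5 allotted to Fiona's branch passes to Fiona's issue by representation.
The 2/5 is divided into 2 equal shares of 1/5 among Lydia, Prudence.
Lydia is living and takes 1/5.
Prudence is living and takes 1/5.
Diana is living and takes 2/5.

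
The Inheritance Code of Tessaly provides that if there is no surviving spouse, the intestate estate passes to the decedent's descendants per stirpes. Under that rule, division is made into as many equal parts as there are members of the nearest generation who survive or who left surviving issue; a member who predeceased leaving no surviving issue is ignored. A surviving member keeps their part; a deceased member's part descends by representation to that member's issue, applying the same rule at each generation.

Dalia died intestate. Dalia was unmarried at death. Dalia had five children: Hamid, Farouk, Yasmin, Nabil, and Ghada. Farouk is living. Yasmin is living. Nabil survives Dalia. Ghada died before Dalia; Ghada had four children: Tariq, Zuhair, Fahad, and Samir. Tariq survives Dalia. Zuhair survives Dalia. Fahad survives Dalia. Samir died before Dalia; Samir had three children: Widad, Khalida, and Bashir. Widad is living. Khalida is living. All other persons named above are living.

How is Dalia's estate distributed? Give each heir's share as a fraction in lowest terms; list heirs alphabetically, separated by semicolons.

There is no surviving spouse, so the entire estate passes to Dalia's descendants per stirpes.
The estate is divided into 5 equal shares of 1/5 among Hamid, Farouk, Yasmin, Nabil, Ghada.
Hamid is living and takes 1/5.
Farouk is living and takes 1/5.
Yasmin is living and takes 1/5.
Nabil is living and takes 1/5.
Ghada predeceased; the 1/5 allotted to Ghada's branch passes to Ghada's issue by representation.
The 1/5 is divided into 4 equal shares of 1/20 among Tariq, Zuhair, Fahad, Samir.
Tariq is living and takes 1/20.
Zuhair is living and takes 1/20.
Fahad is living and takes 1/20.
Samir predeceased; the 1/20 allotted to Samir's branch passes to Samir's issue by representation.
The 1/20 is divided into 3 equal shares of 1/60 among Widad, Khalida, Bashir.
Widad is living and takes 1/60.
Khalida is living and takes 1/60.
Bashir is living and takes 1/60.

Bashir 1/60; Fahad 1/20; Farouk 1/5; Hamid 1/5; Khalida 1/60; Nabil 1/5; Tariq 1/20; Widad 1/60; Yasmin 1/5; Zuhair 1/20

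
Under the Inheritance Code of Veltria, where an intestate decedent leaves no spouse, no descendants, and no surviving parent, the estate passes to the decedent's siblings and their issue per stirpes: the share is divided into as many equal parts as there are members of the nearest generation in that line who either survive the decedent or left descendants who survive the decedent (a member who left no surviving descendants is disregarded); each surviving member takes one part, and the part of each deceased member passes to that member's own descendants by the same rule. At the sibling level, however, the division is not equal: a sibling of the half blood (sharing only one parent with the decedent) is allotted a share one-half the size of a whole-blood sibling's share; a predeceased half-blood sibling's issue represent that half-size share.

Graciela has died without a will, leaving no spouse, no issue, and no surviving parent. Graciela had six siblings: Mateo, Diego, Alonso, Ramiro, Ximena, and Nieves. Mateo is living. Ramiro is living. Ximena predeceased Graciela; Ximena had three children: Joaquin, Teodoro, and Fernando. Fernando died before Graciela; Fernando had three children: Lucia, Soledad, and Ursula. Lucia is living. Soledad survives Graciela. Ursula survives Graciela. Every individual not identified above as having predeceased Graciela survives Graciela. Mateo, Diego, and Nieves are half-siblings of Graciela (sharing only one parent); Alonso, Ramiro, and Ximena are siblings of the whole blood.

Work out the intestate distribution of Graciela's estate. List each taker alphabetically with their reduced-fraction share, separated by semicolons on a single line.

Alonso 2/9; Diego 1/9; Joaquin 2/27; Lucia 2/81; Mateo 1/9; Nieves 1/9; Ramiro 2/9; Soledad 2/81; Teodoro 2/27; Ursula 2/81

No spouse, descendants, or parent survives, so the estate passes to Graciela's siblings per stirpes.
Half-blood siblings count for one-half the weight of whole-blood siblings at the initial division.
Dividing 1 in proportion to weights (total weight 9/2): Mateo (weight 1/2) → 1/9; Diego (weight 1/2) → 1/9; Alonso (weight 1) → 2/9; Ramiro (weight 1) → 2/9; Ximena (weight 1) → 2/9; Nieves (weight 1/2) → 1/9.
Mateo is living and takes 1/9.
Diego is living and takes 1/9.
Alonso is living and takes 2/9.
Ramiro is living and takes 2/9.
Ximena predeceased; the 2/9 allotted to Ximena's branch passes to Ximena's issue by representation.
The 2/9 is divided into 3 equal shares of 2/27 among Joaquin, Teodoro, Fernando.
Joaquin is living and takes 2/27.
Teodoro is living and takes 2/27.
Fernando predeceased; the 2/27 allotted to Fernando's branch passes to Fernando's issue by representation.
The 2/27 is divided into 3 equal shares of 2/81 among Lucia, Soledad, Ursula.
Lucia is living and takes 2/81.
Soledad is living and takes 2/81.
Ursula is living and takes 2/81.
Nieves is living and takes 1/9.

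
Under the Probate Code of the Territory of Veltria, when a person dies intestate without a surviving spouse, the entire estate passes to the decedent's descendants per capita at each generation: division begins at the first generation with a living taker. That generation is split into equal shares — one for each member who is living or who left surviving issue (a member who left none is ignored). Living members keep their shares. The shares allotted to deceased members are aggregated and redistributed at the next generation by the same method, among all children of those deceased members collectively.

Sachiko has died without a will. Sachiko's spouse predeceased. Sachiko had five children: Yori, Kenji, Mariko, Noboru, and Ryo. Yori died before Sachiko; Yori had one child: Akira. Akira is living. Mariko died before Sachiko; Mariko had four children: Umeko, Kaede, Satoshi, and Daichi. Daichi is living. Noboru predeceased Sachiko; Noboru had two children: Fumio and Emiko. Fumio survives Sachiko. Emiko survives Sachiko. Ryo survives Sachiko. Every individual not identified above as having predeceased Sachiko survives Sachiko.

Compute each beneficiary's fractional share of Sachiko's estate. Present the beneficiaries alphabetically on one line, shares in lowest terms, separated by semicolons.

Akira 3/35; Daichi 3/35; Emiko 3/35; Fumio 3/35; Kaede 3/35; Kenji 1/5; Ryo 1/5; Satoshi 3/35; Umeko 3/35

There is no surviving spouse, so the entire estate passes to Sachiko's descendants per capita at each generation.
At generation 1 (Yori, Kenji, Mariko, Noboru, Ryo) there are 5 shares of (1)/5 = 1/5 each.
Living: Kenji and Ryo — each takes 1/5.
Deceased: Yori, Mariko, and Noboru. Their combined 3/5 is pooled and carried to generation 2.
At generation 2 (Akira, Umeko, Kaede, Satoshi, Daichi, Fumio, Emiko) there are 7 shares of (3/5)/7 = 3/35 each.
Living: Akira, Umeko, Kaede, Satoshi, Daichi, Fumio, and Emiko — each takes 3/35.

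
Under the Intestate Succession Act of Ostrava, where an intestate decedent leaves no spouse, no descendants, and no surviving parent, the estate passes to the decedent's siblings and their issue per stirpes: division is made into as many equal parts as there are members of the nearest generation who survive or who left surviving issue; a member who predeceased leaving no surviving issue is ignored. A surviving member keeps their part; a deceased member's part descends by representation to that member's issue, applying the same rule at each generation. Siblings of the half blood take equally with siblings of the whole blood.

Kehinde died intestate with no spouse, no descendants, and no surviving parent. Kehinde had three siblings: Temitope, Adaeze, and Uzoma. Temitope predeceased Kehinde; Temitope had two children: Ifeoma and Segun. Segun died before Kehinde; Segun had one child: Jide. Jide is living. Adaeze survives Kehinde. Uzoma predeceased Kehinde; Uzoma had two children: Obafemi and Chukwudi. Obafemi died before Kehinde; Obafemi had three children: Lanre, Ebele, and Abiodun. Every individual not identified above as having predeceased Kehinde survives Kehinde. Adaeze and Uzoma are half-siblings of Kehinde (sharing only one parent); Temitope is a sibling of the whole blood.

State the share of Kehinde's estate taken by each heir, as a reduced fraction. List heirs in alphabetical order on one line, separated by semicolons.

No spouse, descendants, or parent survives, so the estate passes to Kehinde's siblings per stirpes.
Half-blood and whole-blood siblings take equally under the stated rule.
The estate is divided into 3 equal shares of 1/3 among Temitope, Adaeze, Uzoma.
Temitope predeceased; the 1/3 allotted to Temitope's branch passes to Temitope's issue by representation.
The 1/3 is divided into 2 equal shares of 1/6 among Ifeoma, Segun.
Ifeoma is living and takes 1/6.
Segun predeceased; the 1/6 allotted to Segun's branch passes to Segun's issue by representation.
Jide is the sole taker at this level and receives the full 1/6.
Adaeze is living and takes 1/3.
Uzoma predeceased; the 1/3 allotted to Uzoma's branch passes to Uzoma's issue by representation.
The 1/3 is divided into 2 equal shares of 1/6 among Obafemi, Chukwudi.
Obafemi predeceased; the 1/6 allotted to Obafemi's branch passes to Obafemi's issue by representation.
The 1/6 is divided into 3 equal shares of 1/18 among Lanre, Ebele, Abiodun.
Lanre is living and takes 1/18.
Ebele is living and takes 1/18.
Abiodun is living and takes 1/18.
Chukwudi is living and takes 1/6.

Abiodun 1/18; Adaeze 1/3; Chukwudi 1/6; Ebele 1/18; Ifeoma 1/6; Jide 1/6; Lanre 1/18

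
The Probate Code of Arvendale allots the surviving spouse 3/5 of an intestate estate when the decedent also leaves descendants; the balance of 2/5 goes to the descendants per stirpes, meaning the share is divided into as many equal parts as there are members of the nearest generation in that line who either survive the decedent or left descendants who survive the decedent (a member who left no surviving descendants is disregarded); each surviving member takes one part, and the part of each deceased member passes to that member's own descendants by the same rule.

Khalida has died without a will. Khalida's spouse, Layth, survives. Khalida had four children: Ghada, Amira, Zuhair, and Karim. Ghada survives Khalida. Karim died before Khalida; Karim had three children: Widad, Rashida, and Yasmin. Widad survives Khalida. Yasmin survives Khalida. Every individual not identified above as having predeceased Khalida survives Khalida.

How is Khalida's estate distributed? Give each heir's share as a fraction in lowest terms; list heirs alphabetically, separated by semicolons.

Amira 1/10; Ghada 1/10; Layth 3/5; Rashida 1/30; Widad 1/30; Yasmin 1/30; Zuhair 1/10

Layth, as surviving spouse, takes 3/5.
The remaining 2/5 passes to Khalida's descendants per stirpes.
The 2/5 is divided into 4 equal shares of 1/10 among Ghada, Amira, Zuhair, Karim.
Ghada is living and takes 1/10.
Amira is living and takes 1/10.
Zuhair is living and takes 1/10.
Karim predeceased; the 1/10 allotted to Karim's branch passes to Karim's issue by representation.
The 1/10 is divided into 3 equal shares of 1/30 among Widad, Rashida, Yasmin.
Widad is living and takes 1/30.
Rashida is living and takes 1/30.
Yasmin is living and takes 1/30.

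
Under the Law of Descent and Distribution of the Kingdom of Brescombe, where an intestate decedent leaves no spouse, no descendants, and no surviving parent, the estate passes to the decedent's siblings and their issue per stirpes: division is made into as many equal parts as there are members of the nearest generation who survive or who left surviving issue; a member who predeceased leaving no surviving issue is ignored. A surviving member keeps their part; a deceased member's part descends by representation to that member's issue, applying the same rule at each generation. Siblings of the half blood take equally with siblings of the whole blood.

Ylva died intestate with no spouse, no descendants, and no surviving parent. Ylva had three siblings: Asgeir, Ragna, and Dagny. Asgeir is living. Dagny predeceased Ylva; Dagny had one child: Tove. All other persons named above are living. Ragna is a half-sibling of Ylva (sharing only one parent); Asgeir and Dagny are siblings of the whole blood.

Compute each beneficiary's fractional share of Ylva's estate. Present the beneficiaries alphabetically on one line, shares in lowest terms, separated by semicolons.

Asgeir 1/3; Ragna 1/3; Tove 1/3

No spouse, descendants, or parent survives, so the estate passes to Ylva's siblings per stirpes.
Half-blood and whole-blood siblings take equally under the stated rule.
The estate is divided into 3 equal shares of 1/3 among Asgeir, Ragna, Dagny.
Asgeir is living and takes 1/3.
Ragna is living and takes 1/3.
Dagny predeceased; the 1/3 allotted to Dagny's branch passes to Dagny's issue by representation.
Tove is the sole taker at this level and receives the full 1/3.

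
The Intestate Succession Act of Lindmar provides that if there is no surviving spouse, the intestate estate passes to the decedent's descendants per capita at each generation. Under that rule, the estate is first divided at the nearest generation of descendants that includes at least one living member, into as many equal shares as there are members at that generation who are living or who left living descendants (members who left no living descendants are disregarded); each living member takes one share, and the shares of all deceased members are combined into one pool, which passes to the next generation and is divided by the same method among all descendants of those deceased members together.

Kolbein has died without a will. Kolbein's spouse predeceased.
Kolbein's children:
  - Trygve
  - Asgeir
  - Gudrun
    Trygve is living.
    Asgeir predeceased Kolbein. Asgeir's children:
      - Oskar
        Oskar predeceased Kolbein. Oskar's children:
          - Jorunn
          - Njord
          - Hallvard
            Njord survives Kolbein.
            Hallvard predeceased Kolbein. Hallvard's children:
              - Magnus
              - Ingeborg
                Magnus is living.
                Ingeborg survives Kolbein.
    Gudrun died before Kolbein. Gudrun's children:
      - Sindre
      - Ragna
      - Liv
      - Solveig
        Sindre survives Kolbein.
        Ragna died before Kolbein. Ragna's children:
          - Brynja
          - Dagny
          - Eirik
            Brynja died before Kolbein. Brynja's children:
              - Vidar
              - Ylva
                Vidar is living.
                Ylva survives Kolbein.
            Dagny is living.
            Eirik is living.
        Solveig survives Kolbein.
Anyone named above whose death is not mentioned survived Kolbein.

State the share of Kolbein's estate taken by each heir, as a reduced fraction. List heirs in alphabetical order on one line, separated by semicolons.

Dagny 2/45; Eirik 2/45; Ingeborg 1/45; Jorunn 2/45; Liv 2/15; Magnus 1/45; Njord 2/45; Sindre 2/15; Solveig 2/15; Trygve 1/3; Vidar 1/45; Ylva 1/45

There is no surviving spouse, so the entire estate passes to Kolbein's descendants per capita at each generation.
At generation 1 (Trygve, Asgeir, Gudrun) there are 3 shares of (1)/3 = 1/3 each.
Living: Trygve — each takes 1/3.
Deceased: Asgeir and Gudrun. Their combined 2/3 is pooled and carried to generation 2.
At generation 2 (Oskar, Sindre, Ragna, Liv, Solveig) there are 5 shares of (2/3)/5 = 2/15 each.
Living: Sindre, Liv, and Solveig — each takes 2/15.
Deceased: Oskar and Ragna. Their combined 4/15 is pooled and carried to generation 3.
At generation 3 (Jorunn, Njord, Hallvard, Brynja, Dagny, Eirik) there are 6 shares of (4/15)/6 = 2/45 each.
Living: Jorunn, Njord, Dagny, and Eirik — each takes 2/45.
Deceased: Hallvard and Brynja. Their combined 4/45 is pooled and carried to generation 4.
At generation 4 (Magnus, Ingeborg, Vidar, Ylva) there are 4 shares of (4/45)/4 = 1/45 each.
Living: Magnus, Ingeborg, Vidar, and Ylva — each takes 1/45.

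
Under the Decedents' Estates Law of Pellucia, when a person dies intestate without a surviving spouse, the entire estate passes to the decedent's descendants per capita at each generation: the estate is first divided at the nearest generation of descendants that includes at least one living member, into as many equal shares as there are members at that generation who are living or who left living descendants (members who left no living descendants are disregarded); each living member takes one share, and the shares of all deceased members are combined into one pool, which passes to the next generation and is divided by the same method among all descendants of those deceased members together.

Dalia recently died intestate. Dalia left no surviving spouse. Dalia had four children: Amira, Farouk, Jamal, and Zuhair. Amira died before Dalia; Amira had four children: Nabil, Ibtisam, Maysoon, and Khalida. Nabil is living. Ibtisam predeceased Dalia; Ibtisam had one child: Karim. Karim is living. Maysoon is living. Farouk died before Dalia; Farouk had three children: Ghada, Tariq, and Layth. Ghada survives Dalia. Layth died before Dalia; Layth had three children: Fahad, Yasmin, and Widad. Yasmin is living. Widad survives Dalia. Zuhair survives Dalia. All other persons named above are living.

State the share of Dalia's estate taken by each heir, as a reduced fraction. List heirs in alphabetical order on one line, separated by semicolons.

Fahad 1/28; Ghada 1/14; Jamal 1/4; Karim 1/28; Khalida 1/14; Maysoon 1/14; Nabil 1/14; Tariq 1/14; Widad 1/28; Yasmin 1/28; Zuhair 1/4

There is no surviving spouse, so the entire estate passes to Dalia's descendants per capita at each generation.
At generation 1 (Amira, Farouk, Jamal, Zuhair) there are 4 shares of (1)/4 = 1/4 each.
Living: Jamal and Zuhair — each takes 1/4.
Deceased: Amira and Farouk. Their combined 1/2 is pooled and carried to generation 2.
At generation 2 (Nabil, Ibtisam, Maysoon, Khalida, Ghada, Tariq, Layth) there are 7 shares of (1/2)/7 = 1/14 each.
Living: Nabil, Maysoon, Khalida, Ghada, and Tariq — each takes 1/14.
Deceased: Ibtisam and Layth. Their combined 1/7 is pooled and carried to generation 3.
At generation 3 (Karim, Fahad, Yasmin, Widad) there are 4 shares of (1/7)/4 = 1/28 each.
Living: Karim, Fahad, Yasmin, and Widad — each takes 1/28.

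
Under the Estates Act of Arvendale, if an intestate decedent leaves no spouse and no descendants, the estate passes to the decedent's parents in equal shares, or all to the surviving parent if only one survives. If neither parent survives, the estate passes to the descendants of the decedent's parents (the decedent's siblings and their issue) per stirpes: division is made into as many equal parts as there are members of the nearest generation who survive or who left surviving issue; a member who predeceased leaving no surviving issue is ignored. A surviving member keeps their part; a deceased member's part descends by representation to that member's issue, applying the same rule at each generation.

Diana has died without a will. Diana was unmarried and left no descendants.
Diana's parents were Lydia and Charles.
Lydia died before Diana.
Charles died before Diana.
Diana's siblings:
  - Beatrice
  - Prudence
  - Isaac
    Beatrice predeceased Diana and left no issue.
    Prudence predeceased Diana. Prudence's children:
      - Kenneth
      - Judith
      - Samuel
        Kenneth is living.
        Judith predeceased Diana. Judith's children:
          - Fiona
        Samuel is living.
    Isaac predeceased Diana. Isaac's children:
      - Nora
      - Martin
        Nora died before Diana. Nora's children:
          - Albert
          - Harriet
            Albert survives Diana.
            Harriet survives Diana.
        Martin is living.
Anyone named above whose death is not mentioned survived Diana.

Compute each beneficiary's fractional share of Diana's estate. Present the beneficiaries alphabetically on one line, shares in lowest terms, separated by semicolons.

Albert 1/8; Fiona 1/6; Harriet 1/8; Kenneth 1/6; Martin 1/4; Samuel 1/6

Neither parent survives and there are no descendants, so the estate passes to Diana's siblings and their issue per stirpes.
Beatrice left no surviving issue, so that branch lapses and is disregarded.
The estate is divided into 2 equal shares of 1/2 among Prudence, Isaac.
Prudence predeceased; the 1/2 allotted to Prudence's branch passes to Prudence's issue by representation.
The 1/2 is divided into 3 equal shares of 1/6 among Kenneth, Judith, Samuel.
Kenneth is living and takes 1/6.
Judith predeceased; the 1/6 allotted to Judith's branch passes to Judith's issue by representation.
Fiona is the sole taker at this level and receives the full 1/6.
Samuel is living and takes 1/6.
Isaac predeceased; the 1/2 allotted to Isaac's branch passes to Isaac's issue by representation.
The 1/2 is divided into 2 equal shares of 1/4 among Nora, Martin.
Nora predeceased; the 1/4 allotted to Nora's branch passes to Nora's issue by representation.
The 1/4 is divided into 2 equal shares of 1/8 among Albert, Harriet.
Albert is living and takes 1/8.
Harriet is living and takes 1/8.
Martin is living and takes 1/4.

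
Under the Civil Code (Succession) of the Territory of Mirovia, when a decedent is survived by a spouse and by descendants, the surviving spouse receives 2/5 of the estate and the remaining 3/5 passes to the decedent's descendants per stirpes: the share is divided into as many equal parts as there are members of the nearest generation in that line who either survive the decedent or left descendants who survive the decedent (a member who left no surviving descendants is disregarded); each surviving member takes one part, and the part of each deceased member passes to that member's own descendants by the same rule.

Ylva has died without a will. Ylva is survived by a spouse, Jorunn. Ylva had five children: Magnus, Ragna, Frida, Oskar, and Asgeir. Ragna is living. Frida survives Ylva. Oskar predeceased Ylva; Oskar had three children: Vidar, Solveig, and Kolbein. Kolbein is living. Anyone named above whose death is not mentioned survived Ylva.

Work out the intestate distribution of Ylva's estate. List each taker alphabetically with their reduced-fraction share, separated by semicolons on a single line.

Jorunn, as surviving spouse, takes 2/5.
The remaining 3/5 passes to Ylva's descendants per stirpes.
The 3/5 is divided into 5 equal shares of 3/25 among Magnus, Ragna, Frida, Oskar, Asgeir.
Magnus is living and takes 3/25.
Ragna is living and takes 3/25.
Frida is living and takes 3/25.
Oskar predeceased; the 3/25 allotted to Oskar's branch passes to Oskar's issue by representation.
The 3/25 is divided into 3 equal shares of 1/25 among Vidar, Solveig, Kolbein.
Vidar is living and takes 1/25.
Solveig is living and takes 1/25.
Kolbein is living and takes 1/25.
Asgeir is living and takes 3/25.

Asgeir 3/25; Frida 3/25; Jorunn 2/5; Kolbein 1/25; Magnus 3/25; Ragna 3/25; Solveig 1/25; Vidar 1/25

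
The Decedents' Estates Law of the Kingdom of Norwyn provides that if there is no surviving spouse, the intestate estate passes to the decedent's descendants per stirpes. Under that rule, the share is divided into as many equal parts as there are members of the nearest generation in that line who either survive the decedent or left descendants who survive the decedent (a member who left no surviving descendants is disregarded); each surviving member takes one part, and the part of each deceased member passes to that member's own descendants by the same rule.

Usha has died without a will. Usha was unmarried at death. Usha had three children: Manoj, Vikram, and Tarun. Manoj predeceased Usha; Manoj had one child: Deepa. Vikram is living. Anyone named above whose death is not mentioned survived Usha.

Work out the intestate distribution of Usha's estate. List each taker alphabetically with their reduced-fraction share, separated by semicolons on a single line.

Deepa 1/3; Tarun 1/3; Vikram 1/3

There is no surviving spouse, so the entire estate passes to Usha's descendants per stirpes.
The estate is divided into 3 equal shares of 1/3 among Manoj, Vikram, Tarun.
Manoj predeceased; the 1/3 allotted to Manoj's branch passes to Manoj's issue by representation.
Deepa is the sole taker at this level and receives the full 1/3.
Vikram is living and takes 1/3.
Tarun is living and takes 1/3.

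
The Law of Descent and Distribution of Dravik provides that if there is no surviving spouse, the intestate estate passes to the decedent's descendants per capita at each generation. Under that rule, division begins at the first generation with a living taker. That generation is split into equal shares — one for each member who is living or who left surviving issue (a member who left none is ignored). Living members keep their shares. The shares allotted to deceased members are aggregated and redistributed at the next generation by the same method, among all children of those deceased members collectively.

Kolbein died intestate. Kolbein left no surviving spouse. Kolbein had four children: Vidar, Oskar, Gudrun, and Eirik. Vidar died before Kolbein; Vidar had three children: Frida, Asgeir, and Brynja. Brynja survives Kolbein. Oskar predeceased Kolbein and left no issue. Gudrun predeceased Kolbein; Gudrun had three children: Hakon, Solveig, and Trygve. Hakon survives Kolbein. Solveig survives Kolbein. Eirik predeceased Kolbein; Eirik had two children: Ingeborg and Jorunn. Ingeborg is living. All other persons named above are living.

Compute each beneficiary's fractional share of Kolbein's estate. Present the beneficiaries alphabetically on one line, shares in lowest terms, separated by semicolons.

There is no surviving spouse, so the entire estate passes to Kolbein's descendants per capita at each generation.
No one at generation 1 (Vidar, Gudrun, Eirik) is living; moving to the next generation.
At generation 2 (Frida, Asgeir, Brynja, Hakon, Solveig, Trygve, Ingeborg, Jorunn) there are 8 shares of (1)/8 = 1/8 each.
Living: Frida, Asgeir, Brynja, Hakon, Solveig, Trygve, Ingeborg, and Jorunn — each takes 1/8.

Asgeir 1/8; Brynja 1/8; Frida 1/8; Hakon 1/8; Ingeborg 1/8; Jorunn 1/8; Solveig 1/8; Trygve 1/8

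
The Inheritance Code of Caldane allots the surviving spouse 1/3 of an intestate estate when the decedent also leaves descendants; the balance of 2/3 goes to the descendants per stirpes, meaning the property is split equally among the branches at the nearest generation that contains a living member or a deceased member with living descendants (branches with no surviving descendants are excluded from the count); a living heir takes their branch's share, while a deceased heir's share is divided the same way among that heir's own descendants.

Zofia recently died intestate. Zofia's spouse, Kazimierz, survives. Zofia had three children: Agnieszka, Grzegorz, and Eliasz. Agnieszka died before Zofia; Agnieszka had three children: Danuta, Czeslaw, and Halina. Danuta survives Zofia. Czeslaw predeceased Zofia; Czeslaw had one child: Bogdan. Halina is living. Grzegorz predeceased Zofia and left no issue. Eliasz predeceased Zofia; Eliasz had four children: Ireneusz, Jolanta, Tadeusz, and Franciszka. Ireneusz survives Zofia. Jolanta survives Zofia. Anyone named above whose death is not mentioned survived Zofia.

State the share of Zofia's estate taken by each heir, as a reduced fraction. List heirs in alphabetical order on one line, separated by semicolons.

Kazimierz, as surviving spouse, takes 1/3.
The remaining 2/3 passes to Zofia's descendants per stirpes.
Grzegorz left no surviving issue, so that branch lapses and is disregarded.
The 2/3 is divided into 2 equal shares of 1/3 among Agnieszka, Eliasz.
Agnieszka predeceased; the 1/3 allotted to Agnieszka's branch passes to Agnieszka's issue by representation.
The 1/3 is divided into 3 equal shares of 1/9 among Danuta, Czeslaw, Halina.
Danuta is living and takes 1/9.
Czeslaw predeceased; the 1/9 allotted to Czeslaw's branch passes to Czeslaw's issue by representation.
Bogdan is the sole taker at this level and receives the full 1/9.
Halina is living and takes 1/9.
Eliasz predeceased; the 1/3 allotted to Eliasz's branch passes to Eliasz's issue by representation.
The 1/3 is divided into 4 equal shares of 1/12 among Ireneusz, Jolanta, Tadeusz, Franciszka.
Ireneusz is living and takes 1/12.
Jolanta is living and takes 1/12.
Tadeusz is living and takes 1/12.
Franciszka is living and takes 1/12.

Bogdan 1/9; Danuta 1/9; Franciszka 1/12; Halina 1/9; Ireneusz 1/12; Jolanta 1/12; Kazimierz 1/3; Tadeusz 1/12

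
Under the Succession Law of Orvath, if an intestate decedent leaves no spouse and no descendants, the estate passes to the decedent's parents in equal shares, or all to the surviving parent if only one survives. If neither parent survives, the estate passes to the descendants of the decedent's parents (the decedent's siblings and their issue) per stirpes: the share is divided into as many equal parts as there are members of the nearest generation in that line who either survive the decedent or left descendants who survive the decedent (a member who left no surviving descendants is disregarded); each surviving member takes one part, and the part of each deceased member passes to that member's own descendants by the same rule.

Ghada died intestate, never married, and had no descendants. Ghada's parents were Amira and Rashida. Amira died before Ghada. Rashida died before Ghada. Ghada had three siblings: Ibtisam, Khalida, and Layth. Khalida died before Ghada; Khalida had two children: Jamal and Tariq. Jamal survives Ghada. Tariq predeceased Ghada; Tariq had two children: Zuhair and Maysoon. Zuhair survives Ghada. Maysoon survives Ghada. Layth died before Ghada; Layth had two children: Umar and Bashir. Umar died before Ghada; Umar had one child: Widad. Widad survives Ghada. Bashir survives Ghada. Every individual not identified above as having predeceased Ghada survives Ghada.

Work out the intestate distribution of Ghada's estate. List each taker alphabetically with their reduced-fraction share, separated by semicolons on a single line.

Neither parent survives and there are no descendants, so the estate passes to Ghada's siblings and their issue per stirpes.
The estate is divided into 3 equal shares of 1/3 among Ibtisam, Khalida, Layth.
Ibtisam is living and takes 1/3.
Khalida predeceased; the 1/3 allotted to Khalida's branch passes to Khalida's issue by representation.
The 1/3 is divided into 2 equal shares of 1/6 among Jamal, Tariq.
Jamal is living and takes 1/6.
Tariq predeceased; the 1/6 allotted to Tariq's branch passes to Tariq's issue by representation.
The 1/6 is divided into 2 equal shares of 1/12 among Zuhair, Maysoon.
Zuhair is living and takes 1/12.
Maysoon is living and takes 1/12.
Layth predeceased; the 1/3 allotted to Layth's branch passes to Layth's issue by representation.
The 1/3 is divided into 2 equal shares of 1/6 among Umar, Bashir.
Umar predeceased; the 1/6 allotted to Umar's branch passes to Umar's issue by representation.
Widad is the sole taker at this level and receives the full 1/6.
Bashir is living and takes 1/6.

Bashir 1/6; Ibtisam 1/3; Jamal 1/6; Maysoon 1/12; Widad 1/6; Zuhair 1/12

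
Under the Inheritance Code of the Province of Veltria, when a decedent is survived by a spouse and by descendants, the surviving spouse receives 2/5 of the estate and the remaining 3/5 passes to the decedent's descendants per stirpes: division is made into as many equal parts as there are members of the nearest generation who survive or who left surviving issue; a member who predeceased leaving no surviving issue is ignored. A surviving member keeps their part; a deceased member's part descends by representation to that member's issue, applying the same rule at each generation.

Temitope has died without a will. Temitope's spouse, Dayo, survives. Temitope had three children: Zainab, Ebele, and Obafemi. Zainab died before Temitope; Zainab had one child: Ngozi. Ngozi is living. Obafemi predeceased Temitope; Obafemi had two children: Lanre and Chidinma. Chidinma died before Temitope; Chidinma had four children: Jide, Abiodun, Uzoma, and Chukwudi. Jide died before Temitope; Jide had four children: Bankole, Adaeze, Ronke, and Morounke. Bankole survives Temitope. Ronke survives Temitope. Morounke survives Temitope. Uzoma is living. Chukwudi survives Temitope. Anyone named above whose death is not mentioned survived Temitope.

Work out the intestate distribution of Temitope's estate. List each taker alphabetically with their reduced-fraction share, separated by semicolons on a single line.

Abiodun 1/40; Adaeze 1/160; Bankole 1/160; Chukwudi 1/40; Dayo 2/5; Ebele 1/5; Lanre 1/10; Morounke 1/160; Ngozi 1/5; Ronke 1/160; Uzoma 1/40

Dayo, as surviving spouse, takes 2/5.
The remaining 3/5 passes to Temitope's descendants per stirpes.
The 3/5 is divided into 3 equal shares of 1/5 among Zainab, Ebele, Obafemi.
Zainab predeceased; the 1/5 allotted to Zainab's branch passes to Zainab's issue by representation.
Ngozi is the sole taker at this level and receives the full 1/5.
Ebele is living and takes 1/5.
Obafemi predeceased; the 1/5 allotted to Obafemi's branch passes to Obafemi's issue by representation.
The 1/5 is divided into 2 equal shares of 1/10 among Lanre, Chidinma.
Lanre is living and takes 1/10.
Chidinma predeceased; the 1/10 allotted to Chidinma's branch passes to Chidinma's issue by representation.
The 1/10 is divided into 4 equal shares of 1/40 among Jide, Abiodun, Uzoma, Chukwudi.
Jide predeceased; the 1/40 allotted to Jide's branch passes to Jide's issue by representation.
The 1/40 is divided into 4 equal shares of 1/160 among Bankole, Adaeze, Ronke, Morounke.
Bankole is living and takes 1/160.
Adaeze is living and takes 1/160.
Ronke is living and takes 1/160.
Morounke is living and takes 1/160.
Abiodun is living and takes 1/40.
Uzoma is living and takes 1/40.
Chukwudi is living and takes 1/40.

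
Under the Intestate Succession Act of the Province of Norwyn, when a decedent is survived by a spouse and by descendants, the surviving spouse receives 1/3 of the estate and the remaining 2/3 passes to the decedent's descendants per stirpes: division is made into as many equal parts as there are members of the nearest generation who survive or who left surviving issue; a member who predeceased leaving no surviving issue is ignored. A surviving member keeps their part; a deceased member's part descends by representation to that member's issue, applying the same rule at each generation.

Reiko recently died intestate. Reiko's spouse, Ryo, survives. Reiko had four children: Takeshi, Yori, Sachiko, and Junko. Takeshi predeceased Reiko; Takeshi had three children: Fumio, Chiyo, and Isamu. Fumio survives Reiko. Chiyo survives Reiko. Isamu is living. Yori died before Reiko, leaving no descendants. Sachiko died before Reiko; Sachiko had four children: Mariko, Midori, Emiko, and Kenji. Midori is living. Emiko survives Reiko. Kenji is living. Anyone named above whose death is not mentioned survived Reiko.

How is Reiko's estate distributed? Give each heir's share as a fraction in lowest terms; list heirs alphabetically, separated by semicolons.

Chiyo 2/27; Emiko 1/18; Fumio 2/27; Isamu 2/27; Junko 2/9; Kenji 1/18; Mariko 1/18; Midori 1/18; Ryo 1/3

Ryo, as surviving spouse, takes 1/3.
The remaining 2/3 passes to Reiko's descendants per stirpes.
Yori left no surviving issue, so that branch lapses and is disregarded.
The 2/3 is divided into 3 equal shares of 2/9 among Takeshi, Sachiko, Junko.
Takeshi predeceased; the 2/9 allotted to Takeshi's branch passes to Takeshi's issue by representation.
The 2/9 is divided into 3 equal shares of 2/27 among Fumio, Chiyo, Isamu.
Fumio is living and takes 2/27.
Chiyo is living and takes 2/27.
Isamu is living and takes 2/27.
Sachiko predeceased; the 2/9 allotted to Sachiko's branch passes to Sachiko's issue by representation.
The 2/9 is divided into 4 equal shares of 1/18 among Mariko, Midori, Emiko, Kenji.
Mariko is living and takes 1/18.
Midori is living and takes 1/18.
Emiko is living and takes 1/18.
Kenji is living and takes 1/18.
Junko is living and takes 2/9.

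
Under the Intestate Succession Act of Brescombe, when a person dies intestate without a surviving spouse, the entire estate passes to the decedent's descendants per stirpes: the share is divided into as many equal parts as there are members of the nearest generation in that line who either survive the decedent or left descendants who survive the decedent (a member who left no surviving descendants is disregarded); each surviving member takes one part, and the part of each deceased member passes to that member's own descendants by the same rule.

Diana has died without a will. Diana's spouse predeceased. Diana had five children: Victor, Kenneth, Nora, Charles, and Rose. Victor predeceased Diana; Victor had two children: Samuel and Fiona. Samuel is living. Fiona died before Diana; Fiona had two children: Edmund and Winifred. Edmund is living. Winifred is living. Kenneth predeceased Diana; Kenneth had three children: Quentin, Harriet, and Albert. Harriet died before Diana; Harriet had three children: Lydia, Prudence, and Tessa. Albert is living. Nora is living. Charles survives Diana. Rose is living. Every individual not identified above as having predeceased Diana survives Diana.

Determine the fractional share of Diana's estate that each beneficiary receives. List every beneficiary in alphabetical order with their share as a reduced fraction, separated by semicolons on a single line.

Albert 1/15; Charles 1/5; Edmund 1/20; Lydia 1/45; Nora 1/5; Prudence 1/45; Quentin 1/15; Rose 1/5; Samuel 1/10; Tessa 1/45; Winifred 1/20

There is no surviving spouse, so the entire estate passes to Diana's descendants per stirpes.
The estate is divided into 5 equal shares of 1/5 among Victor, Kenneth, Nora, Charles, Rose.
Victor predeceased; the 1/5 allotted to Victor's branch passes to Victor's issue by representation.
The 1/5 is divided into 2 equal shares of 1/10 among Samuel, Fiona.
Samuel is living and takes 1/10.
Fiona predeceased; the 1/10 allotted to Fiona's branch passes to Fiona's issue by representation.
The 1/10 is divided into 2 equal shares of 1/20 among Edmund, Winifred.
Edmund is living and takes 1/20.
Winifred is living and takes 1/20.
Kenneth predeceased; the 1/5 allotted to Kenneth's branch passes to Kenneth's issue by representation.
The 1/5 is divided into 3 equal shares of 1/15 among Quentin, Harriet, Albert.
Quentin is living and takes 1/15.
Harriet predeceased; the 1/15 allotted to Harriet's branch passes to Harriet's issue by representation.
The 1/15 is divided into 3 equal shares of 1/45 among Lydia, Prudence, Tessa.
Lydia is living and takes 1/45.
Prudence is living and takes 1/45.
Tessa is living and takes 1/45.
Albert is living and takes 1/15.
Nora is living and takes 1/5.
Charles is living and takes 1/5.
Rose is living and takes 1/5.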